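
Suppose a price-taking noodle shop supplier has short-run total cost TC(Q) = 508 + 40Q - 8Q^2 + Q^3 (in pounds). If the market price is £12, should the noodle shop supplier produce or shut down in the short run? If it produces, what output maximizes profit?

Strip out fixed cost: VC = 40Q - 8Q^2 + Q^3. Then AVC = 40 - 8Q + Q^2 and MC = 40 - 16Q + 3Q^2.
The AVC parabola has its vertex at Q = 8/2 = 4, where AVC = 40 - 8·4 + 4^2 = £24.
With P < min AVC (£12 < £24), every unit sold adds to the loss.
Best response: produce nothing and absorb the £508 fixed cost.

Shut down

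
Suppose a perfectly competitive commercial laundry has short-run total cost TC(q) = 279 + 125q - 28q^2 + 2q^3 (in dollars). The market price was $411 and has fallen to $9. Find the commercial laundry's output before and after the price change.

Output falls from 13 to 0 (the firm shuts down)

MC = 125 - 56q + 6q^2; the shutdown threshold is min AVC = $27 (at q = 7).
At P = $411 ≥ min AVC, set P = MC on the rising branch: q = 13.
At P = $9 < min AVC = $27, price no longer covers variable cost at any output, so the firm shuts down: q = 0.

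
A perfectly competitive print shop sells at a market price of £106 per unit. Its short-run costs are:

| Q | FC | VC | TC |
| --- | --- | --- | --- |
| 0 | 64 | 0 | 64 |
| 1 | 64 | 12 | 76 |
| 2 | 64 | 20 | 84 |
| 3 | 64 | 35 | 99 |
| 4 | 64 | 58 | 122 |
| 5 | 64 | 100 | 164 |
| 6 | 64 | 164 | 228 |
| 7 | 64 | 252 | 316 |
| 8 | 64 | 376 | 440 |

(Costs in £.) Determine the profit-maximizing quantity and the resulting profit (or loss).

Compute π = P·Q − TC at each output: Q=0: -64; Q=1: 30; Q=2: 128; Q=3: 219; Q=4: 302; Q=5: 366; Q=6: 408; Q=7: 426; Q=8: 408.
Profit is maximized at Q = 7. AVC there is 252/7 = £36 ≤ P, so producing beats shutting down (which would give -£64).

Q = 7; profit = £426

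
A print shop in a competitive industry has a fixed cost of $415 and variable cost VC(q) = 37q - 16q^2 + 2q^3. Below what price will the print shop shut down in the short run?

$5 per unit

The firm shuts down when price falls below the minimum of average variable cost. AVC = VC/q = 37 - 16q + 2q^2.
dAVC/dq = -16 + 4q = 0 gives q = 4. min AVC = 37 - 16·4 + 2·4^2 = 5.
The firm shuts down for any P below $5.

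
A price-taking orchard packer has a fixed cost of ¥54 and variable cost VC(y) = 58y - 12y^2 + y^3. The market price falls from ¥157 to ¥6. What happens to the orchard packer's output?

AVC = 58 - 12y + y^2, minimized at y = 6 where min AVC = ¥22. MC = 58 - 24y + 3y^2.
At P = ¥157 ≥ min AVC, set P = MC on the rising branch: y = 11.
At P = ¥6 < min AVC = ¥22, price no longer covers variable cost at any output, so the firm shuts down: y = 0.

Output falls from 11 to 0 (the firm shuts down)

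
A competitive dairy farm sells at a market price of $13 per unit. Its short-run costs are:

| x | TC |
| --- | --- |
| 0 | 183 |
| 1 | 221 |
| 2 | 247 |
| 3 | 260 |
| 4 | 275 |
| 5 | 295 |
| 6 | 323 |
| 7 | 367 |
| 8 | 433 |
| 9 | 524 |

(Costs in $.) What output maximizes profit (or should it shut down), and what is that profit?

Tabulate TR − TC: x=0: -183; x=1: -208; x=2: -221; x=3: -221; x=4: -223; x=5: -230; x=6: -245; x=7: -276; x=8: -329; x=9: -407.
Profit is highest at x = 0. Equivalently, the lowest AVC in the table is 112/5 ≈ $22.40 at x = 5, and P = $13 falls below it — price never covers variable cost, so the firm shuts down and loses only its fixed cost.

x = 0 (shut down); profit = -$183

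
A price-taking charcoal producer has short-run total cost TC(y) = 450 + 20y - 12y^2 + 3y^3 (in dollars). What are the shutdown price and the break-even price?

Shutdown price = min AVC. AVC = 20 - 12y + 3y^2, with vertex at y = 2 and minimum $8.
ATC = 450/y + 20 - 12y + 3y^2. Setting dATC/dy = −450/y^2 − 12 + 6y = 0 gives y = 5 (since 6·5^3 − 12·5^2 = 450).
min ATC = 450/5 + 20 − 12·5 + 3·5^2 = $125. That is the break-even price.
For $8 ≤ P < $125 the firm produces at a loss; below $8 it shuts down.

Shutdown price = $8; break-even price = $125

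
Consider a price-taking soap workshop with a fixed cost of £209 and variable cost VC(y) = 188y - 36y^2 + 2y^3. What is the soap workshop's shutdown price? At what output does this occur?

The shutdown price is the minimum of AVC. VC = 188y - 36y^2 + 2y^3, so AVC = 188 - 36y + 2y^2.
At the minimum of AVC, MC = AVC. MC = 188 - 72y + 6y^2; setting MC = AVC gives 4y^2 - 36y = 0, so y = 9. min AVC = 26.
For P < £26 the firm produces nothing.

£26 per unit, at y = 9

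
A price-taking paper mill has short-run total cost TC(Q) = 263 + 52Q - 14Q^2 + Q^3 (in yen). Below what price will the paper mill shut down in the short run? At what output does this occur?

The shutdown price is the minimum of AVC. VC = 52Q - 14Q^2 + Q^3, so AVC = 52 - 14Q + Q^2.
dAVC/dQ = -14 + 2Q = 0 gives Q = 7. min AVC = 52 - 14·7 + 7^2 = 3.
So the shutdown price is ¥3.

¥3 per unit, at Q = 7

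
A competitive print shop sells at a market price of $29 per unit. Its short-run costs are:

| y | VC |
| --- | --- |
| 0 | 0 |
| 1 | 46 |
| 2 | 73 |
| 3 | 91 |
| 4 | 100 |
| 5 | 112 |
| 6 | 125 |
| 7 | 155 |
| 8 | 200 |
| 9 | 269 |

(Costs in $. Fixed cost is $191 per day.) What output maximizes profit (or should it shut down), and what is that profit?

Tabulate TR − TC: y=0: -191; y=1: -208; y=2: -206; y=3: -195; y=4: -175; y=5: -158; y=6: -142; y=7: -143; y=8: -159; y=9: -199.
Profit is maximized at y = 6. AVC there is 125/6 = $20.83 ≤ P, so producing beats shutting down (which would give -$191).

y = 6; profit = -$142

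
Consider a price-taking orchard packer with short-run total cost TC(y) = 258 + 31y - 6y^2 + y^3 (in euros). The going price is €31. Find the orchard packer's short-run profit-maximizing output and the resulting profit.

Profit = -€226 at y = 4

AVC = 31 - 6y + y^2; min AVC = €22 at y = 3. Since P = €31 ≥ min AVC, the firm produces.
With MC = 31 - 12y + 3y^2, P = MC on the upward-sloping part at y* = 4.
TR = 31·4 = 124. TC = 258 + 92 = 350. Profit = 124 − 350 = -€226.
Shutting down would mean losing the fixed cost of €258, so operating at a loss of €226 is better by €32.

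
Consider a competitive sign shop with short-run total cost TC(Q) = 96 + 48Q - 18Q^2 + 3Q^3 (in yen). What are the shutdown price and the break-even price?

AVC = 48 - 18Q + 3Q^2; minimized at Q = 3, giving min AVC = ¥21. That is the shutdown price.
ATC = 96/Q + 48 - 18Q + 3Q^2. Setting dATC/dQ = −96/Q^2 − 18 + 6Q = 0 gives Q = 4 (since 6·4^3 − 18·4^2 = 96).
min ATC = 96/4 + 48 − 18·4 + 3·4^2 = ¥48. That is the break-even price.
For ¥21 ≤ P < ¥48 the firm produces at a loss; below ¥21 it shuts down.

Shutdown price = ¥21; break-even price = ¥48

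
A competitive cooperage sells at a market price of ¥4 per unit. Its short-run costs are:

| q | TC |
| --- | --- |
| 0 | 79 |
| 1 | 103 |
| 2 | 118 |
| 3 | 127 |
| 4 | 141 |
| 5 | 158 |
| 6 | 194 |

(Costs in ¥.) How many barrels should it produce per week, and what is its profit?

q = 0 (shut down); profit = -¥79

Tabulate TR − TC: q=0: -79; q=1: -99; q=2: -110; q=3: -115; q=4: -125; q=5: -138; q=6: -170.
Profit is highest at q = 0. Equivalently, the lowest AVC in the table is 62/4 ≈ ¥15.50 at q = 4, and P = ¥4 falls below it — price never covers variable cost, so the firm shuts down and loses only its fixed cost.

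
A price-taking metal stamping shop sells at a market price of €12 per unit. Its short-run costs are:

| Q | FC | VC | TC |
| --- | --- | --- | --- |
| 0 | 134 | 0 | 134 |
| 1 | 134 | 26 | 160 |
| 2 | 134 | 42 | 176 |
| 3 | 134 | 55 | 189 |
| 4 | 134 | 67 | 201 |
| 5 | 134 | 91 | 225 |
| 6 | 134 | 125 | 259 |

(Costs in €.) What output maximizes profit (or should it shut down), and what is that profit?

Q = 0 (shut down); profit = -€134

Tabulate TR − TC: Q=0: -134; Q=1: -148; Q=2: -152; Q=3: -153; Q=4: -153; Q=5: -165; Q=6: -187.
Profit is highest at Q = 0. Equivalently, the lowest AVC in the table is 67/4 ≈ €16.75 at Q = 4, and P = €12 falls below it — price never covers variable cost, so the firm shuts down and loses only its fixed cost.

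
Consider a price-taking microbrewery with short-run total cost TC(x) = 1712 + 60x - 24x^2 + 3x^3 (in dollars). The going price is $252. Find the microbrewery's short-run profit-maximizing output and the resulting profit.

AVC = 60 - 24x + 3x^2 has its minimum $12 at x = 4; price $252 clears that bar, so the firm operates.
With MC = 60 - 48x + 9x^2, P = MC on the upward-sloping part at x* = 8.
TR = 252·8 = 2016. TC = 1712 + 480 = 2192. Profit = 2016 − 2192 = -$176.
Shutting down would mean losing the fixed cost of $1712, so operating at a loss of $176 is better by $1536.

Profit = -$176 at x = 8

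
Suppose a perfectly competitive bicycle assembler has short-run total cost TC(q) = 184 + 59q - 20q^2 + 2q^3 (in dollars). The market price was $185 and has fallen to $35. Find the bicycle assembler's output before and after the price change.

MC = 59 - 40q + 6q^2; the shutdown threshold is min AVC = $9 (at q = 5).
At P = $185 ≥ min AVC, set P = MC on the rising branch: q = 9.
At P = $35 ≥ min AVC, set P = MC: q = 6. The firm stays open but cuts output.

Output falls from 9 to 6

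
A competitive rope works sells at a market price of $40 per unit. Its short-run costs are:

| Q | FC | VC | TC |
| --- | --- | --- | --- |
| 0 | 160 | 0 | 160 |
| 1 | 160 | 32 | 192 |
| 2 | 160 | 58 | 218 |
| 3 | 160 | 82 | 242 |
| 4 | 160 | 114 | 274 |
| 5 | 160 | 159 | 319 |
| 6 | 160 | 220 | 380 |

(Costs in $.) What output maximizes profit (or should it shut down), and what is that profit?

Q = 4; profit = -$114

Compute π = P·Q − TC at each output: Q=0: -160; Q=1: -152; Q=2: -138; Q=3: -122; Q=4: -114; Q=5: -119; Q=6: -140.
Profit is maximized at Q = 4. AVC there is 114/4 = $28.50 ≤ P, so producing beats shutting down (which would give -$160).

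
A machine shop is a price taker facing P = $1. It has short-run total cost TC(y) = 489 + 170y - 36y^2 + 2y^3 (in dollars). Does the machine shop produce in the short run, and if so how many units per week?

Shut down

Strip out fixed cost: VC = 170y - 36y^2 + 2y^3. Then AVC = 170 - 36y + 2y^2 and MC = 170 - 72y + 6y^2.
AVC hits its minimum where MC = AVC, at y = 9, giving min AVC = 170 - 36·9 + 2·9^2 = $8.
Since P = $1 < min AVC = $8, price fails to cover variable cost at any output.
Shutting down limits the loss to fixed cost, $489.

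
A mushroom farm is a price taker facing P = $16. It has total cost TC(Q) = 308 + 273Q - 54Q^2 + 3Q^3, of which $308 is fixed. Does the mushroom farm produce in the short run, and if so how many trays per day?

From TC, MC = TC'(Q) = 273 - 108Q + 9Q^2 and AVC = VC/Q = 273 - 54Q + 3Q^2.
AVC hits its minimum where MC = AVC, at Q = 9, giving min AVC = 273 - 54·9 + 3·9^2 = $30.
With P < min AVC ($16 < $30), every unit sold adds to the loss.
Best response: produce nothing and absorb the $308 fixed cost.

Shut down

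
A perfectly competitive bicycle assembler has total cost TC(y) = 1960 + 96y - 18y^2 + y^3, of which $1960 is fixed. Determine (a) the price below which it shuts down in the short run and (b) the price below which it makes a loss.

Shutdown price = min AVC. AVC = 96 - 18y + y^2, with vertex at y = 9 and minimum $15.
ATC = 1960/y + 96 - 18y + y^2. Setting dATC/dy = −1960/y^2 − 18 + 2y = 0 gives y = 14 (since 2·14^3 − 18·14^2 = 1960).
min ATC = 1960/14 + 96 − 18·14 + 14^2 = $180. That is the break-even price.
For $15 ≤ P < $180 the firm produces at a loss; below $15 it shuts down.

Shutdown price = $15; break-even price = $180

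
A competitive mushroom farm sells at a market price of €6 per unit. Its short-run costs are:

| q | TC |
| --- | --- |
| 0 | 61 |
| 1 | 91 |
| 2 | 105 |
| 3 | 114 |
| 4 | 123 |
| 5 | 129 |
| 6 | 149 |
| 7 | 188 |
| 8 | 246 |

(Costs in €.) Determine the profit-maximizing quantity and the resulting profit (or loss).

q = 0 (shut down); profit = -€61

Compute π = P·q − TC at each output: q=0: -61; q=1: -85; q=2: -93; q=3: -96; q=4: -99; q=5: -99; q=6: -113; q=7: -146; q=8: -198.
Profit is highest at q = 0. Equivalently, the lowest AVC in the table is 68/5 ≈ €13.60 at q = 5, and P = €6 falls below it — price never covers variable cost, so the firm shuts down and loses only its fixed cost.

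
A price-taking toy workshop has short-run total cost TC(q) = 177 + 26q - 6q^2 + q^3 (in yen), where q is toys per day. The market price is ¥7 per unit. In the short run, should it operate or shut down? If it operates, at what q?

Shut down

Variable cost is VC = 26q - 6q^2 + q^3, so AVC = VC/q = 26 - 6q + q^2 and MC = dTC/dq = 26 - 12q + 3q^2.
AVC is minimized where dAVC/dq = -6 + 2q = 0, at q = 3; min AVC = 26 - 6·3 + 3^2 = ¥17.
With P < min AVC (¥7 < ¥17), every unit sold adds to the loss.
Best response: produce nothing and absorb the ¥177 fixed cost.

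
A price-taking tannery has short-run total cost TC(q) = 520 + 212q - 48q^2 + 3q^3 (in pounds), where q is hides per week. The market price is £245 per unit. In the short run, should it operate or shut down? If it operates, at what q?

Produce at q = 11

Strip out fixed cost: VC = 212q - 48q^2 + 3q^3. Then AVC = 212 - 48q + 3q^2 and MC = 212 - 96q + 9q^2.
The AVC parabola has its vertex at q = 48/6 = 8, where AVC = 212 - 48·8 + 3·8^2 = £20.
P = £245 exceeds min AVC = £20, so the firm stays open.
Solving P = MC: -33 - 96q + 9q^2 = 0 ⇒ q = -1/3 or 11. On the upward-sloping branch, q* = 11.
Check: AVC at q = 11 is £47 ≤ P, so revenue covers variable cost.
Profit = P·q − TC = 245·11 − 1037 = £1658.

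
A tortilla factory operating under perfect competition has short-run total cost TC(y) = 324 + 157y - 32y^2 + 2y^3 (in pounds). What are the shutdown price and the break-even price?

Shutdown price = £29; break-even price = £67

AVC = 157 - 32y + 2y^2; minimized at y = 8, giving min AVC = £29. That is the shutdown price.
ATC = 324/y + 157 - 32y + 2y^2. Setting dATC/dy = −324/y^2 − 32 + 4y = 0 gives y = 9 (since 4·9^3 − 32·9^2 = 324).
min ATC = 324/9 + 157 − 32·9 + 2·9^2 = £67. That is the break-even price.
For £29 ≤ P < £67 the firm produces at a loss; below £29 it shuts down.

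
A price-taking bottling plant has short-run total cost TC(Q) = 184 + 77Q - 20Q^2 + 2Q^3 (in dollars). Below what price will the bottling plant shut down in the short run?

$27 per unit

The shutdown price is the minimum of AVC. VC = 77Q - 20Q^2 + 2Q^3, so AVC = 77 - 20Q + 2Q^2.
dAVC/dQ = -20 + 4Q = 0 gives Q = 5. min AVC = 77 - 20·5 + 2·5^2 = 27.
The firm shuts down for any P below $27.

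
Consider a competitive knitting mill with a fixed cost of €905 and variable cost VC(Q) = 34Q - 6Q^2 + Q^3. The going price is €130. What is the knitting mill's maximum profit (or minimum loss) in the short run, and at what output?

Profit = -€265 at Q = 8

AVC = 34 - 6Q + Q^2 has its minimum €25 at Q = 3; price €130 clears that bar, so the firm operates.
With MC = 34 - 12Q + 3Q^2, P = MC on the upward-sloping part at Q* = 8.
TR = 130·8 = 1040. TC = 905 + 400 = 1305. Profit = 1040 − 1305 = -€265.
By producing, the firm covers all variable cost plus €640 of fixed cost; shutting down would lose the full €905.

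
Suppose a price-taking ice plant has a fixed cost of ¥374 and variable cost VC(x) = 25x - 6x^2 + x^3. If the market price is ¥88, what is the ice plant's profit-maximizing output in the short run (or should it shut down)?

Strip out fixed cost: VC = 25x - 6x^2 + x^3. Then AVC = 25 - 6x + x^2 and MC = 25 - 12x + 3x^2.
AVC hits its minimum where MC = AVC, at x = 3, giving min AVC = 25 - 6·3 + 3^2 = ¥16.
P = ¥88 exceeds min AVC = ¥16, so the firm stays open.
Set P = MC: 88 = 25 - 12x + 3x^2 → -63 - 12x + 3x^2 = 0. The roots are x = -3 and x = 7; the profit-maximizing output is on the rising part of MC, so x* = 7.
Check: AVC at x = 7 is ¥32 ≤ P, so revenue covers variable cost.
Profit = P·x − TC = 88·7 − 598 = ¥18.

Produce at x = 7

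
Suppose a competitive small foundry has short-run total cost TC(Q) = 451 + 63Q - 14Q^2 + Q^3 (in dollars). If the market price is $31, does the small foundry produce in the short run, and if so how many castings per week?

From TC, MC = TC'(Q) = 63 - 28Q + 3Q^2 and AVC = VC/Q = 63 - 14Q + Q^2.
AVC hits its minimum where MC = AVC, at Q = 7, giving min AVC = 63 - 14·7 + 7^2 = $14.
Since P = $31 ≥ min AVC = $14, price covers variable cost and the firm should produce.
Set P = MC: 31 = 63 - 28Q + 3Q^2 → 32 - 28Q + 3Q^2 = 0. The roots are Q = 4/3 and Q = 8; the profit-maximizing output is on the rising part of MC, so Q* = 8.
Check: AVC at Q = 8 is $15 ≤ P, so revenue covers variable cost.
Profit = P·Q − TC = 31·8 − 571 = -$323, a loss, but smaller than the $451 fixed cost the firm would lose by shutting down.

Produce at Q = 8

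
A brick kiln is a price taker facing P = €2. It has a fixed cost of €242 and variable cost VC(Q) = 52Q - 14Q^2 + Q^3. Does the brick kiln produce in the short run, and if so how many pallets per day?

Shut down

Variable cost is VC = 52Q - 14Q^2 + Q^3, so AVC = VC/Q = 52 - 14Q + Q^2 and MC = dTC/dQ = 52 - 28Q + 3Q^2.
AVC is minimized where dAVC/dQ = -14 + 2Q = 0, at Q = 7; min AVC = 52 - 14·7 + 7^2 = €3.
Since P = €2 < min AVC = €3, price fails to cover variable cost at any output.
Best response: produce nothing and absorb the €242 fixed cost.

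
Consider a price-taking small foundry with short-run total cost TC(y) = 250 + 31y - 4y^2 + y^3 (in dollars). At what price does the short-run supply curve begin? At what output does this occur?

$27 per unit, at y = 2

The firm shuts down when price falls below the minimum of average variable cost. AVC = VC/y = 31 - 4y + y^2.
dAVC/dy = -4 + 2y = 0 gives y = 2. min AVC = 31 - 4·2 + 2^2 = 27.
The firm shuts down for any P below $27.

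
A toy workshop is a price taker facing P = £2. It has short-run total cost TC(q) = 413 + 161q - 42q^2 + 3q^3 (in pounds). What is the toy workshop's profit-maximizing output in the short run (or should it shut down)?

Shut down

From TC, MC = TC'(q) = 161 - 84q + 9q^2 and AVC = VC/q = 161 - 42q + 3q^2.
AVC hits its minimum where MC = AVC, at q = 7, giving min AVC = 161 - 42·7 + 3·7^2 = £14.
Since P = £2 < min AVC = £14, price fails to cover variable cost at any output.
Shutting down limits the loss to fixed cost, £413.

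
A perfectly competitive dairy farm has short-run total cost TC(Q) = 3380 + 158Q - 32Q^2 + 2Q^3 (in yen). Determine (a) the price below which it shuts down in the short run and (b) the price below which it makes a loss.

Shutdown price = ¥30; break-even price = ¥340

Shutdown price = min AVC. AVC = 158 - 32Q + 2Q^2, with vertex at Q = 8 and minimum ¥30.
ATC = 3380/Q + 158 - 32Q + 2Q^2. Setting dATC/dQ = −3380/Q^2 − 32 + 4Q = 0 gives Q = 13 (since 4·13^3 − 32·13^2 = 3380).
min ATC = 3380/13 + 158 − 32·13 + 2·13^2 = ¥340. That is the break-even price.
Between these two prices the firm operates at a loss; above ¥340 it earns a profit.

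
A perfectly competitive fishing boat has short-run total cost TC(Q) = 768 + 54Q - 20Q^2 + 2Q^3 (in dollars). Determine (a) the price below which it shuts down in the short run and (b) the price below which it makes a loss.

Shutdown price = $4; break-even price = $118

AVC = 54 - 20Q + 2Q^2; minimized at Q = 5, giving min AVC = $4. That is the shutdown price.
ATC = 768/Q + 54 - 20Q + 2Q^2. Setting dATC/dQ = −768/Q^2 − 20 + 4Q = 0 gives Q = 8 (since 4·8^3 − 20·8^2 = 768).
min ATC = 768/8 + 54 − 20·8 + 2·8^2 = $118. That is the break-even price.
For $4 ≤ P < $118 the firm produces at a loss; below $4 it shuts down.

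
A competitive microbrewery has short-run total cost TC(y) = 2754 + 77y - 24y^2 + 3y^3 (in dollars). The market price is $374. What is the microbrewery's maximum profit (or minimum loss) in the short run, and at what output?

AVC = 77 - 24y + 3y^2 has its minimum $29 at y = 4; price $374 clears that bar, so the firm operates.
With MC = 77 - 48y + 9y^2, P = MC on the upward-sloping part at y* = 9.
TR = 374·9 = 3366. TC = 2754 + 936 = 3690. Profit = 3366 − 3690 = -$324.
By producing, the firm covers all variable cost plus $2430 of fixed cost; shutting down would lose the full $2754.

Profit = -$324 at y = 9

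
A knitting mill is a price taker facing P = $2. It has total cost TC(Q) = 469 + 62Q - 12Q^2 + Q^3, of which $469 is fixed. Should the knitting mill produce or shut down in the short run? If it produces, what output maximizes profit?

Shut down

Variable cost is VC = 62Q - 12Q^2 + Q^3, so AVC = VC/Q = 62 - 12Q + Q^2 and MC = dTC/dQ = 62 - 24Q + 3Q^2.
AVC hits its minimum where MC = AVC, at Q = 6, giving min AVC = 62 - 12·6 + 6^2 = $26.
P = $2 lies below min AVC = $26; no output level covers variable cost.
Best response: produce nothing and absorb the $469 fixed cost.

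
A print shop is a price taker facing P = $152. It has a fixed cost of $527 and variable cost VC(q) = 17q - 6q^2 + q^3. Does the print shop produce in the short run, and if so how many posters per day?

Produce at q = 9

Variable cost is VC = 17q - 6q^2 + q^3, so AVC = VC/q = 17 - 6q + q^2 and MC = dTC/dq = 17 - 12q + 3q^2.
AVC hits its minimum where MC = AVC, at q = 3, giving min AVC = 17 - 6·3 + 3^2 = $8.
Because $152 ≥ $8, revenue can cover variable cost; the firm operates.
Set P = MC: 152 = 17 - 12q + 3q^2 → -135 - 12q + 3q^2 = 0. The roots are q = -5 and q = 9; the profit-maximizing output is on the rising part of MC, so q* = 9.
Check: AVC at q = 9 is $44 ≤ P, so revenue covers variable cost.
Profit = P·q − TC = 152·9 − 923 = $445.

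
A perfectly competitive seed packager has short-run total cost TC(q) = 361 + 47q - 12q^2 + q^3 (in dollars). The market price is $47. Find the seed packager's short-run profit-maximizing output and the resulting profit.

AVC = 47 - 12q + q^2; min AVC = $11 at q = 6. Since P = $47 ≥ min AVC, the firm produces.
MC = 47 - 24q + 3q^2. Setting P = MC and taking the root on the rising branch gives q* = 8.
TR = 47·8 = 376. TC = 361 + 120 = 481. Profit = 376 − 481 = -$105.
Shutting down would mean losing the fixed cost of $361, so operating at a loss of $105 is better by $256.

Profit = -$105 at q = 8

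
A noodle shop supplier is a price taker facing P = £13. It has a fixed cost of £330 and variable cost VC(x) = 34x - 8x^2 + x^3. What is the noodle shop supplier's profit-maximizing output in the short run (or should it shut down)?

Shut down

Variable cost is VC = 34x - 8x^2 + x^3, so AVC = VC/x = 34 - 8x + x^2 and MC = dTC/dx = 34 - 16x + 3x^2.
AVC hits its minimum where MC = AVC, at x = 4, giving min AVC = 34 - 8·4 + 4^2 = £18.
Since P = £13 < min AVC = £18, price fails to cover variable cost at any output.
Shutting down limits the loss to fixed cost, £330.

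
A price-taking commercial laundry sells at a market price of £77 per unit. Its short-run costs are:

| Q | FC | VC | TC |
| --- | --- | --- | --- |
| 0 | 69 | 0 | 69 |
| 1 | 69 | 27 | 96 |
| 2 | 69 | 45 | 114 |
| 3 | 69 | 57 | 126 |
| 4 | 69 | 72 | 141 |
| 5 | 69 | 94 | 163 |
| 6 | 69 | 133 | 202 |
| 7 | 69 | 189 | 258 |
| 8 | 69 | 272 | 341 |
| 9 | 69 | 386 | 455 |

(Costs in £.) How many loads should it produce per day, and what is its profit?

Q = 7; profit = £281

Tabulate TR − TC: Q=0: -69; Q=1: -19; Q=2: 40; Q=3: 105; Q=4: 167; Q=5: 222; Q=6: 260; Q=7: 281; Q=8: 275; Q=9: 238.
Profit is maximized at Q = 7. AVC there is 189/7 = £27 ≤ P, so producing beats shutting down (which would give -£69).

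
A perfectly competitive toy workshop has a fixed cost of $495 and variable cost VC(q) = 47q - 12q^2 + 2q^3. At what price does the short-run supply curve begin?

The shutdown price is the minimum of AVC. VC = 47q - 12q^2 + 2q^3, so AVC = 47 - 12q + 2q^2.
dAVC/dq = -12 + 4q = 0 gives q = 3. min AVC = 47 - 12·3 + 2·3^2 = 29.
The firm shuts down for any P below $29.

$29 per unit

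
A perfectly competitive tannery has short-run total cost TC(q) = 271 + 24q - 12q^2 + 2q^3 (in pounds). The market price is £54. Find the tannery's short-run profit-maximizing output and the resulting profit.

AVC = 24 - 12q + 2q^2; min AVC = £6 at q = 3. Since P = £54 ≥ min AVC, the firm produces.
MC = 24 - 24q + 6q^2. Setting P = MC and taking the root on the rising branch gives q* = 5.
TR = 54·5 = 270. TC = 271 + 70 = 341. Profit = 270 − 341 = -£71.
Shutting down would mean losing the fixed cost of £271, so operating at a loss of £71 is better by £200.

Profit = -£71 at q = 5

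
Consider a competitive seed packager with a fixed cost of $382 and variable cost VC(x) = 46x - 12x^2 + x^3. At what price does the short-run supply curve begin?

Short-run supply begins at min AVC. From VC = 46x - 12x^2 + x^3, AVC = 46 - 12x + x^2.
At the minimum of AVC, MC = AVC. MC = 46 - 24x + 3x^2; setting MC = AVC gives 2x^2 - 12x = 0, so x = 6. min AVC = 10.
So the shutdown price is $10.

$10 per unit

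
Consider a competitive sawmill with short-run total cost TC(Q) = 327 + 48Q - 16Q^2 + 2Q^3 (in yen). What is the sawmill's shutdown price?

¥16 per unit

Short-run supply begins at min AVC. From VC = 48Q - 16Q^2 + 2Q^3, AVC = 48 - 16Q + 2Q^2.
dAVC/dQ = -16 + 4Q = 0 gives Q = 4. min AVC = 48 - 16·4 + 2·4^2 = 16.
So the shutdown price is ¥16.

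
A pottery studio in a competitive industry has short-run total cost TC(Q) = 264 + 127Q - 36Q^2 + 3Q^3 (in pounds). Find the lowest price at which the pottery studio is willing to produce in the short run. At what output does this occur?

Short-run supply begins at min AVC. From VC = 127Q - 36Q^2 + 3Q^3, AVC = 127 - 36Q + 3Q^2.
dAVC/dQ = -36 + 6Q = 0 gives Q = 6. min AVC = 127 - 36·6 + 3·6^2 = 19.
The firm shuts down for any P below £19.

£19 per unit, at Q = 6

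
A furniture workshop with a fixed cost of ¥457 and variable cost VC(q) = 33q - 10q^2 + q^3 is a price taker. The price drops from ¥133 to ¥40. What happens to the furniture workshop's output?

Output falls from 10 to 7

MC = 33 - 20q + 3q^2; the shutdown threshold is min AVC = ¥8 (at q = 5).
With P = ¥133 above the shutdown price, P = MC gives q = 10.
At P = ¥40 ≥ min AVC, set P = MC: q = 7. The firm stays open but cuts output.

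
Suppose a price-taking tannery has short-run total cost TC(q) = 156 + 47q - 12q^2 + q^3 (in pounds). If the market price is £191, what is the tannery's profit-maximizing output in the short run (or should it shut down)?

From TC, MC = TC'(q) = 47 - 24q + 3q^2 and AVC = VC/q = 47 - 12q + q^2.
The AVC parabola has its vertex at q = 12/2 = 6, where AVC = 47 - 12·6 + 6^2 = £11.
Since P = £191 ≥ min AVC = £11, price covers variable cost and the firm should produce.
Solving P = MC: -144 - 24q + 3q^2 = 0 ⇒ q = -4 or 12. On the upward-sloping branch, q* = 12.
Check: AVC at q = 12 is £47 ≤ P, so revenue covers variable cost.
Profit = P·q − TC = 191·12 − 720 = £1572.

Produce at q = 12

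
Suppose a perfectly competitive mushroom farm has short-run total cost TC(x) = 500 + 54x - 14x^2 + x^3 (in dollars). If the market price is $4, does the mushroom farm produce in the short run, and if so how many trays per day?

Shut down

Variable cost is VC = 54x - 14x^2 + x^3, so AVC = VC/x = 54 - 14x + x^2 and MC = dTC/dx = 54 - 28x + 3x^2.
The AVC parabola has its vertex at x = 14/2 = 7, where AVC = 54 - 14·7 + 7^2 = $5.
P = $4 lies below min AVC = $5; no output level covers variable cost.
Best response: produce nothing and absorb the $500 fixed cost.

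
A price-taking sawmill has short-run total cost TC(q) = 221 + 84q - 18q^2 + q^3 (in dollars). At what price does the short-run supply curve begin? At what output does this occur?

$3 per unit, at q = 9

Short-run supply begins at min AVC. From VC = 84q - 18q^2 + q^3, AVC = 84 - 18q + q^2.
At the minimum of AVC, MC = AVC. MC = 84 - 36q + 3q^2; setting MC = AVC gives 2q^2 - 18q = 0, so q = 9. min AVC = 3.
For P < $3 the firm produces nothing.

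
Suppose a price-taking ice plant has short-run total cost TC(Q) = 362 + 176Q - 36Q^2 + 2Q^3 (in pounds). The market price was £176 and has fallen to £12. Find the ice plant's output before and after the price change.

AVC = 176 - 36Q + 2Q^2, minimized at Q = 9 where min AVC = £14. MC = 176 - 72Q + 6Q^2.
At P = £176 ≥ min AVC, set P = MC on the rising branch: Q = 12.
At P = £12 < min AVC = £14, price no longer covers variable cost at any output, so the firm shuts down: Q = 0.

Output falls from 12 to 0 (the firm shuts down)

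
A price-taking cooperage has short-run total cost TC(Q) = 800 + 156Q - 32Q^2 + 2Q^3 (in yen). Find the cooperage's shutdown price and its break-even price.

Shutdown price = min AVC. AVC = 156 - 32Q + 2Q^2, with vertex at Q = 8 and minimum ¥28.
ATC = 800/Q + 156 - 32Q + 2Q^2. Setting dATC/dQ = −800/Q^2 − 32 + 4Q = 0 gives Q = 10 (since 4·10^3 − 32·10^2 = 800).
min ATC = 800/10 + 156 − 32·10 + 2·10^2 = ¥116. That is the break-even price.
Between these two prices the firm operates at a loss; above ¥116 it earns a profit.

Shutdown price = ¥28; break-even price = ¥116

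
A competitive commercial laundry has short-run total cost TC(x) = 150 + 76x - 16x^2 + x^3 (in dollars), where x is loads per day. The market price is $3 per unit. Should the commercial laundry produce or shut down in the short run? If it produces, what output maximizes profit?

Shut down

From TC, MC = TC'(x) = 76 - 32x + 3x^2 and AVC = VC/x = 76 - 16x + x^2.
AVC is minimized where dAVC/dx = -16 + 2x = 0, at x = 8; min AVC = 76 - 16·8 + 8^2 = $12.
P = $3 lies below min AVC = $12; no output level covers variable cost.
Best response: produce nothing and absorb the $150 fixed cost.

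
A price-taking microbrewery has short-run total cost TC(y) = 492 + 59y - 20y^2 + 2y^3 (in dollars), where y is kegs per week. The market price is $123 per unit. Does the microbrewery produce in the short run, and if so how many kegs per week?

Produce at y = 8

From TC, MC = TC'(y) = 59 - 40y + 6y^2 and AVC = VC/y = 59 - 20y + 2y^2.
AVC is minimized where dAVC/dy = -20 + 4y = 0, at y = 5; min AVC = 59 - 20·5 + 2·5^2 = $9.
P = $123 exceeds min AVC = $9, so the firm stays open.
Solving P = MC: -64 - 40y + 6y^2 = 0 ⇒ y = -4/3 or 8. On the upward-sloping branch, y* = 8.
Check: AVC at y = 8 is $27 ≤ P, so revenue covers variable cost.
Profit = P·y − TC = 123·8 − 708 = $276.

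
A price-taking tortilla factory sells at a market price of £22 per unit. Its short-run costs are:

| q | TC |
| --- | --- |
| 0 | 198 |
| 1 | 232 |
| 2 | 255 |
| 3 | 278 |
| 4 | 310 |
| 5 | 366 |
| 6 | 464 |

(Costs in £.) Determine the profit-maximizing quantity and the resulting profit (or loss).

Compute π = P·q − TC at each output: q=0: -198; q=1: -210; q=2: -211; q=3: -212; q=4: -222; q=5: -256; q=6: -332.
Profit is highest at q = 0. Equivalently, the lowest AVC in the table is 80/3 ≈ £26.67 at q = 3, and P = £22 falls below it — price never covers variable cost, so the firm shuts down and loses only its fixed cost.

q = 0 (shut down); profit = -£198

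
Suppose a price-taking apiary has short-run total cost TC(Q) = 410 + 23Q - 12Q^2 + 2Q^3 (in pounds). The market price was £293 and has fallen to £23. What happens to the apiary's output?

Output falls from 9 to 4

AVC = 23 - 12Q + 2Q^2, minimized at Q = 3 where min AVC = £5. MC = 23 - 24Q + 6Q^2.
At P = £293 ≥ min AVC, set P = MC on the rising branch: Q = 9.
At P = £23 ≥ min AVC, set P = MC: Q = 4. The firm stays open but cuts output.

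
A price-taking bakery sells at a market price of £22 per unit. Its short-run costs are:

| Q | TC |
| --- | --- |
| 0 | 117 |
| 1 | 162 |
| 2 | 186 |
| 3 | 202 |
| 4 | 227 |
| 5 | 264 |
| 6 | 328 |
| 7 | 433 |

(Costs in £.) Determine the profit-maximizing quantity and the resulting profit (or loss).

Q = 0 (shut down); profit = -£117

Tabulate TR − TC: Q=0: -117; Q=1: -140; Q=2: -142; Q=3: -136; Q=4: -139; Q=5: -154; Q=6: -196; Q=7: -279.
Profit is highest at Q = 0. Equivalently, the lowest AVC in the table is 110/4 ≈ £27.50 at Q = 4, and P = £22 falls below it — price never covers variable cost, so the firm shuts down and loses only its fixed cost.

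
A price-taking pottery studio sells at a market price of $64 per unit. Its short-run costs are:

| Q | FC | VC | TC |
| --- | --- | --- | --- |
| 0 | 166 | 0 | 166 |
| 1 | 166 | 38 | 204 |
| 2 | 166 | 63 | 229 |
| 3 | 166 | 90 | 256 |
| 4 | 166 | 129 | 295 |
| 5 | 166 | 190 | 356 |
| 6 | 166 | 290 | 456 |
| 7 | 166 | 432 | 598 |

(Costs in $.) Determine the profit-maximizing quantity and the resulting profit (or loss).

Q = 5; profit = -$36

Profit at each row (π = 64Q − TC): Q=0: -166; Q=1: -140; Q=2: -101; Q=3: -64; Q=4: -39; Q=5: -36; Q=6: -72; Q=7: -150.
Profit is maximized at Q = 5. AVC there is 190/5 = $38 ≤ P, so producing beats shutting down (which would give -$166).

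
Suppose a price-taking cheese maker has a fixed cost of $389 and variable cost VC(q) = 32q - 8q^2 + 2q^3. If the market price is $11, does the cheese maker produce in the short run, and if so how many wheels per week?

Shut down

Strip out fixed cost: VC = 32q - 8q^2 + 2q^3. Then AVC = 32 - 8q + 2q^2 and MC = 32 - 16q + 6q^2.
AVC is minimized where dAVC/dq = -8 + 4q = 0, at q = 2; min AVC = 32 - 8·2 + 2·2^2 = $24.
Since P = $11 < min AVC = $24, price fails to cover variable cost at any output.
Best response: produce nothing and absorb the $389 fixed cost.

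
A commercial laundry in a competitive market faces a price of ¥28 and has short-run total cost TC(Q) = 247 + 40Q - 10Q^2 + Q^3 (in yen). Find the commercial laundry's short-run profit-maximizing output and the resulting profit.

AVC = 40 - 10Q + Q^2 has its minimum ¥15 at Q = 5; price ¥28 clears that bar, so the firm operates.
With MC = 40 - 20Q + 3Q^2, P = MC on the upward-sloping part at Q* = 6.
TR = 28·6 = 168. TC = 247 + 96 = 343. Profit = 168 − 343 = -¥175.
By producing, the firm covers all variable cost plus ¥72 of fixed cost; shutting down would lose the full ¥247.

Profit = -¥175 at Q = 6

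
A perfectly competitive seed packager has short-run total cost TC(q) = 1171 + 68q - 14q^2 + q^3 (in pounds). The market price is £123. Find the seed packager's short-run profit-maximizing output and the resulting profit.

AVC = 68 - 14q + q^2; min AVC = £19 at q = 7. Since P = £123 ≥ min AVC, the firm produces.
With MC = 68 - 28q + 3q^2, P = MC on the upward-sloping part at q* = 11.
TR = 123·11 = 1353. TC = 1171 + 385 = 1556. Profit = 1353 − 1556 = -£203.
That loss of £203 beats the £1171 the firm would lose by shutting down; producing recovers £968 of fixed cost.

Profit = -£203 at q = 11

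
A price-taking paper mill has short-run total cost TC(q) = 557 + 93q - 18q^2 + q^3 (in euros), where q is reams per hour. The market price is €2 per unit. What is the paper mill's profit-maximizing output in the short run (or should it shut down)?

From TC, MC = TC'(q) = 93 - 36q + 3q^2 and AVC = VC/q = 93 - 18q + q^2.
AVC is minimized where dAVC/dq = -18 + 2q = 0, at q = 9; min AVC = 93 - 18·9 + 9^2 = €12.
P = €2 lies below min AVC = €12; no output level covers variable cost.
The firm minimizes its loss by shutting down and losing only its fixed cost of €557.

Shut down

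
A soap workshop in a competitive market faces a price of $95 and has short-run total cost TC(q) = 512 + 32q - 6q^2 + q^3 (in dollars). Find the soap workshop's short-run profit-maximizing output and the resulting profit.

AVC = 32 - 6q + q^2 has its minimum $23 at q = 3; price $95 clears that bar, so the firm operates.
MC = 32 - 12q + 3q^2. Setting P = MC and taking the root on the rising branch gives q* = 7.
TR = 95·7 = 665. TC = 512 + 273 = 785. Profit = 665 − 785 = -$120.
By producing, the firm covers all variable cost plus $392 of fixed cost; shutting down would lose the full $512.

Profit = -$120 at q = 7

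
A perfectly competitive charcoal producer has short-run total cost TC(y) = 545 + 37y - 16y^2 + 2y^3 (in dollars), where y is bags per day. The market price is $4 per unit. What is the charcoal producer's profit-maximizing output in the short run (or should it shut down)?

Shut down

Variable cost is VC = 37y - 16y^2 + 2y^3, so AVC = VC/y = 37 - 16y + 2y^2 and MC = dTC/dy = 37 - 32y + 6y^2.
AVC is minimized where dAVC/dy = -16 + 4y = 0, at y = 4; min AVC = 37 - 16·4 + 2·4^2 = $5.
P = $4 lies below min AVC = $5; no output level covers variable cost.
Best response: produce nothing and absorb the $545 fixed cost.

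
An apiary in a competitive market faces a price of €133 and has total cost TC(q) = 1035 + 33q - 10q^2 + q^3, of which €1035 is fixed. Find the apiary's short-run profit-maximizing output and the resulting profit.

AVC = 33 - 10q + q^2 has its minimum €8 at q = 5; price €133 clears that bar, so the firm operates.
With MC = 33 - 20q + 3q^2, P = MC on the upward-sloping part at q* = 10.
TR = 133·10 = 1330. TC = 1035 + 330 = 1365. Profit = 1330 − 1365 = -€35.
Shutting down would mean losing the fixed cost of €1035, so operating at a loss of €35 is better by €1000.

Profit = -€35 at q = 10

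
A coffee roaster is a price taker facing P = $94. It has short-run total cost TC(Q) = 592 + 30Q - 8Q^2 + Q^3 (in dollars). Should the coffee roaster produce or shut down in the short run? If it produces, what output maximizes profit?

Produce at Q = 8

From TC, MC = TC'(Q) = 30 - 16Q + 3Q^2 and AVC = VC/Q = 30 - 8Q + Q^2.
AVC is minimized where dAVC/dQ = -8 + 2Q = 0, at Q = 4; min AVC = 30 - 8·4 + 4^2 = $14.
Because $94 ≥ $14, revenue can cover variable cost; the firm operates.
Set P = MC: 94 = 30 - 16Q + 3Q^2 → -64 - 16Q + 3Q^2 = 0. The roots are Q = -8/3 and Q = 8; the profit-maximizing output is on the rising part of MC, so Q* = 8.
Check: AVC at Q = 8 is $30 ≤ P, so revenue covers variable cost.
Profit = P·Q − TC = 94·8 − 832 = -$80, a loss, but smaller than the $592 fixed cost the firm would lose by shutting down.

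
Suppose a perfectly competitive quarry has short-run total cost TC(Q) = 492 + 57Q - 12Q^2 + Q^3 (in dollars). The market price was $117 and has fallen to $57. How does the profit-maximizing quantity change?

Output falls from 10 to 8

MC = 57 - 24Q + 3Q^2; the shutdown threshold is min AVC = $21 (at Q = 6).
At P = $117 ≥ min AVC, set P = MC on the rising branch: Q = 10.
At P = $57 ≥ min AVC, set P = MC: Q = 8. The firm stays open but cuts output.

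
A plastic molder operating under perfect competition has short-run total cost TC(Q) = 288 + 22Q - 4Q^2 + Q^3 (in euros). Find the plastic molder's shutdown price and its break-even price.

Shutdown price = min AVC. AVC = 22 - 4Q + Q^2, with vertex at Q = 2 and minimum €18.
ATC = 288/Q + 22 - 4Q + Q^2. Setting dATC/dQ = −288/Q^2 − 4 + 2Q = 0 gives Q = 6 (since 2·6^3 − 4·6^2 = 288).
min ATC = 288/6 + 22 − 4·6 + 6^2 = €82. That is the break-even price.
For €18 ≤ P < €82 the firm produces at a loss; below €18 it shuts down.

Shutdown price = €18; break-even price = €82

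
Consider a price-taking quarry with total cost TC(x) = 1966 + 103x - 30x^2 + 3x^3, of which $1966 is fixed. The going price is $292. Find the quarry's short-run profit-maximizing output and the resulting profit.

AVC = 103 - 30x + 3x^2 has its minimum $28 at x = 5; price $292 clears that bar, so the firm operates.
MC = 103 - 60x + 9x^2. Setting P = MC and taking the root on the rising branch gives x* = 9.
TR = 292·9 = 2628. TC = 1966 + 684 = 2650. Profit = 2628 − 2650 = -$22.
By producing, the firm covers all variable cost plus $1944 of fixed cost; shutting down would lose the full $1966.

Profit = -$22 at x = 9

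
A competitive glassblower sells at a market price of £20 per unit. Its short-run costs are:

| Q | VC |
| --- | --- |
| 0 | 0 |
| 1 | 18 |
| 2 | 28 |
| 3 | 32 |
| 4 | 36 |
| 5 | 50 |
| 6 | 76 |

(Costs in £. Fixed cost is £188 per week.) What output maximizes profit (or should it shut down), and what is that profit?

Q = 5; profit = -£138

Tabulate TR − TC: Q=0: -188; Q=1: -186; Q=2: -176; Q=3: -160; Q=4: -144; Q=5: -138; Q=6: -144.
Profit is maximized at Q = 5. AVC there is 50/5 = £10 ≤ P, so producing beats shutting down (which would give -£188).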